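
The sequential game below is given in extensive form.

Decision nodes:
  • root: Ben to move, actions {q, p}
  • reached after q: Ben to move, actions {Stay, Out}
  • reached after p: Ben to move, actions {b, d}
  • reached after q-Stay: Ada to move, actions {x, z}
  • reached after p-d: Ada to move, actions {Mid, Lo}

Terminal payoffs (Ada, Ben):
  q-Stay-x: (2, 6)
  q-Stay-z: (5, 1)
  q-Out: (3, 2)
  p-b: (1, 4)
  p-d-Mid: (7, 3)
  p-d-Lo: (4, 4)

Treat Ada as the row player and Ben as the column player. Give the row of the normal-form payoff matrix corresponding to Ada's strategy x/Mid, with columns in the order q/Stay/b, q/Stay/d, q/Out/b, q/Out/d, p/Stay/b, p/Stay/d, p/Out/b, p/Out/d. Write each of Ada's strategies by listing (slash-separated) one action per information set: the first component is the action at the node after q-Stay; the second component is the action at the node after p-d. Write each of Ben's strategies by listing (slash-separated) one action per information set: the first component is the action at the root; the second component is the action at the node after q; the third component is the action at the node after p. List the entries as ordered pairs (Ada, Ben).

(2,6) (2,6) (3,2) (3,2) (1,4) (7,3) (1,4) (7,3)

vs q/Stay/b: Ben plays q → Ben plays Stay at [q] → Ada plays x at [q-Stay] → (2, 6)
vs q/Stay/d: Ben plays q → Ben plays Stay at [q] → Ada plays x at [q-Stay] → (2, 6)
vs q/Out/b: Ben plays q → Ben plays Out at [q] → (3, 2)
vs q/Out/d: Ben plays q → Ben plays Out at [q] → (3, 2)
vs p/Stay/b: Ben plays p → Ben plays b at [p] → (1, 4)
vs p/Stay/d: Ben plays p → Ben plays d at [p] → Ada plays Mid at [p-d] → (7, 3)
vs p/Out/b: Ben plays p → Ben plays b at [p] → (1, 4)
vs p/Out/d: Ben plays p → Ben plays d at [p] → Ada plays Mid at [p-d] → (7, 3)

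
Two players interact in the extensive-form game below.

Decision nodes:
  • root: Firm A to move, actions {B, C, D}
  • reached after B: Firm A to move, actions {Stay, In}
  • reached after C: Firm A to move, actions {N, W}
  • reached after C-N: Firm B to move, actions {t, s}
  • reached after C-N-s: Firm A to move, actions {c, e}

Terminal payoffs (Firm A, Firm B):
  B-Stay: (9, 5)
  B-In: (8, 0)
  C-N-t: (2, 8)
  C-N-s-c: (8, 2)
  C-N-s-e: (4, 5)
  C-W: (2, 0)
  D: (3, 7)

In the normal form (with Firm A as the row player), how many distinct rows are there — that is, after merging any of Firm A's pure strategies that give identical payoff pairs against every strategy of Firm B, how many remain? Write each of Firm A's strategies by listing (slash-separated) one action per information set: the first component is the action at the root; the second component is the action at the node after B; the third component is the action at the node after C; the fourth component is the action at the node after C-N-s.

Firm A has 24 pure strategies: B/Stay/N/c, B/Stay/N/e, B/Stay/W/c, B/Stay/W/e, B/In/N/c, B/In/N/e, B/In/W/c, B/In/W/e, C/Stay/N/c, C/Stay/N/e, C/Stay/W/c, C/Stay/W/e, C/In/N/c, C/In/N/e, C/In/W/c, C/In/W/e, D/Stay/N/c, D/Stay/N/e, D/Stay/W/c, D/Stay/W/e, D/In/N/c, D/In/N/e, D/In/W/c, D/In/W/e. Columns: t, s.
{B/Stay/N/c, B/Stay/N/e, B/Stay/W/c, B/Stay/W/e} → row (9,5) (9,5)
{B/In/N/c, B/In/N/e, B/In/W/c, B/In/W/e} → row (8,0) (8,0)
{C/Stay/N/c, C/In/N/c} → row (2,8) (8,2)
{C/Stay/N/e, C/In/N/e} → row (2,8) (4,5)
{C/Stay/W/c, C/Stay/W/e, C/In/W/c, C/In/W/e} → row (2,0) (2,0)
{D/Stay/N/c, D/Stay/N/e, D/Stay/W/c, D/Stay/W/e, D/In/N/c, D/In/N/e, D/In/W/c, D/In/W/e} → row (3,7) (3,7)
That's 6 distinct rows out of 24 strategies.

6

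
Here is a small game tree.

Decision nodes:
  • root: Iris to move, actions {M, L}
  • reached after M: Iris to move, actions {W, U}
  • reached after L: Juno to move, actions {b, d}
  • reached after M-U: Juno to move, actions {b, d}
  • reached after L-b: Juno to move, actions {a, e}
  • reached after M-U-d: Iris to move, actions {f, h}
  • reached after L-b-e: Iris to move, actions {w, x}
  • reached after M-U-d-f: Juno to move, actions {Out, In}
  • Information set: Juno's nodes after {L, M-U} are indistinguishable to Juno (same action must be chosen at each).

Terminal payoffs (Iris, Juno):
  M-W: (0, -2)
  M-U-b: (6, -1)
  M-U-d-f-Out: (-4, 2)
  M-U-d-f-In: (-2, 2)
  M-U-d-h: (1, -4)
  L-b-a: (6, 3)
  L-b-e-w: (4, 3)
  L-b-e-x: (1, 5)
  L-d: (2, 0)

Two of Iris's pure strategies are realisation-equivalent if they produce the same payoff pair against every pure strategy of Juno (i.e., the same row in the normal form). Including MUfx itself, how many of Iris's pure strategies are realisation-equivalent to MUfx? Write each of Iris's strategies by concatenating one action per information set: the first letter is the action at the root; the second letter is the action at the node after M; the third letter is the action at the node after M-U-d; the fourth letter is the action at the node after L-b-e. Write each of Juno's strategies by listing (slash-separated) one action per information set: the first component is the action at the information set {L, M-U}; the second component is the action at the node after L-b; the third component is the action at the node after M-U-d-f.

2

Row for MUfx (columns b/a/Out, b/a/In, b/e/Out, b/e/In, d/a/Out, d/a/In, d/e/Out, d/e/In): (6,-1) (6,-1) (6,-1) (6,-1) (-4,2) (-2,2) (-4,2) (-2,2).
Under MUfx, Iris's choice at the node after L-b-e can never be reached regardless of what Juno does, so varying those choices leaves every outcome unchanged.
Holding the reachable choices fixed and varying the unreachable one freely already gives 2 equivalent strategies.
No other strategy reproduces this row, so those 2 are the full class: MUfw, MUfx.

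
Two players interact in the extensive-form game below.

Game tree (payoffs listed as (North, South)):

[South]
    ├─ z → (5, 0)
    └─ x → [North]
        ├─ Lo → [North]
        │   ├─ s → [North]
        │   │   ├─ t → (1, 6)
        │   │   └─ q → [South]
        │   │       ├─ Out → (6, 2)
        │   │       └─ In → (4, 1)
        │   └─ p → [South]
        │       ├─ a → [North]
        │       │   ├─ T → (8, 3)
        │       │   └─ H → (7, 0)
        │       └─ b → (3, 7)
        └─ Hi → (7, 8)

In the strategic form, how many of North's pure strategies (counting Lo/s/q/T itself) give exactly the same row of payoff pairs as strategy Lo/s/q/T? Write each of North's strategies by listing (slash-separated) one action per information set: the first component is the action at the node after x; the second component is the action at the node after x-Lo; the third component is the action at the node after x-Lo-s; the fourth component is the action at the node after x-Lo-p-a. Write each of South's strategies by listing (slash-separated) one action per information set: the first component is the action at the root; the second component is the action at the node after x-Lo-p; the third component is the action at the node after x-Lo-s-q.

2

Row for Lo/s/q/T (columns z/a/Out, z/a/In, z/b/Out, z/b/In, x/a/Out, x/a/In, x/b/Out, x/b/In): (5,0) (5,0) (5,0) (5,0) (6,2) (4,1) (6,2) (4,1).
Under Lo/s/q/T, North's choice at the node after x-Lo-p-a can never be reached regardless of what South does, so varying those choices leaves every outcome unchanged.
Holding the reachable choices fixed and varying the unreachable one freely already gives 2 equivalent strategies.
No other strategy reproduces this row, so those 2 are the full class: Lo/s/q/T, Lo/s/q/H.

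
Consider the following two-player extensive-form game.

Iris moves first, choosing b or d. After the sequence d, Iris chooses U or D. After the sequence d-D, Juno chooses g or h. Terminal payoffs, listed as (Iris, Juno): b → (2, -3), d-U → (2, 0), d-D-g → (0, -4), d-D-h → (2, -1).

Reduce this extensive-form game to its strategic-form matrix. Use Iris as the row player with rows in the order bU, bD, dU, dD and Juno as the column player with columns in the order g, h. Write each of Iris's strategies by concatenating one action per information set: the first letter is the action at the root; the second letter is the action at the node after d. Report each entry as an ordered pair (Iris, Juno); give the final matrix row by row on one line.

bU: (2,-3) (2,-3) | bD: (2,-3) (2,-3) | dU: (2,0) (2,0) | dD: (0,-4) (2,-1)

            g        h
  bU   (2,-3)   (2,-3)
  bD   (2,-3)   (2,-3)
  dU    (2,0)    (2,0)
  dD   (0,-4)   (2,-1)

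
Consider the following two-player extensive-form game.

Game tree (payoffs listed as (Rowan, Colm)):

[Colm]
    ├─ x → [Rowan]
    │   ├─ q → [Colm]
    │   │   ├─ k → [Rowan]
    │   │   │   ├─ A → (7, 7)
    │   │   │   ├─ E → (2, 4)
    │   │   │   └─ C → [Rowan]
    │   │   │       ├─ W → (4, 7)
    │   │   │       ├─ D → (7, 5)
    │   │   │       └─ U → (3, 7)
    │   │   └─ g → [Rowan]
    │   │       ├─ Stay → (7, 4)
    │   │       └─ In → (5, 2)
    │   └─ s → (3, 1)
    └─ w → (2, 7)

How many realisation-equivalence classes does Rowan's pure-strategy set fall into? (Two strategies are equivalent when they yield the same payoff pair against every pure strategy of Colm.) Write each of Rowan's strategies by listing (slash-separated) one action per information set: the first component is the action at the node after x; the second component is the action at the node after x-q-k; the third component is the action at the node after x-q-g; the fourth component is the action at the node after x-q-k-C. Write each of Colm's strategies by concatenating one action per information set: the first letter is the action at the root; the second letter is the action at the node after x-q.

Rowan has 36 pure strategies: q/A/Stay/W, q/A/Stay/D, q/A/Stay/U, q/A/In/W, q/A/In/D, q/A/In/U, q/E/Stay/W, q/E/Stay/D, q/E/Stay/U, q/E/In/W, q/E/In/D, q/E/In/U, q/C/Stay/W, q/C/Stay/D, q/C/Stay/U, q/C/In/W, q/C/In/D, q/C/In/U, s/A/Stay/W, s/A/Stay/D, s/A/Stay/U, s/A/In/W, s/A/In/D, s/A/In/U, s/E/Stay/W, s/E/Stay/D, s/E/Stay/U, s/E/In/W, s/E/In/D, s/E/In/U, s/C/Stay/W, s/C/Stay/D, s/C/Stay/U, s/C/In/W, s/C/In/D, s/C/In/U. Columns: xk, xg, wk, wg.
{q/A/Stay/W, q/A/Stay/D, q/A/Stay/U} → row (7,7) (7,4) (2,7) (2,7)
{q/A/In/W, q/A/In/D, q/A/In/U} → row (7,7) (5,2) (2,7) (2,7)
{q/E/Stay/W, q/E/Stay/D, q/E/Stay/U} → row (2,4) (7,4) (2,7) (2,7)
{q/E/In/W, q/E/In/D, q/E/In/U} → row (2,4) (5,2) (2,7) (2,7)
{q/C/Stay/W} → row (4,7) (7,4) (2,7) (2,7)
{q/C/Stay/D} → row (7,5) (7,4) (2,7) (2,7)
{q/C/Stay/U} → row (3,7) (7,4) (2,7) (2,7)
{q/C/In/W} → row (4,7) (5,2) (2,7) (2,7)
{q/C/In/D} → row (7,5) (5,2) (2,7) (2,7)
{q/C/In/U} → row (3,7) (5,2) (2,7) (2,7)
{s/A/Stay/W, s/A/Stay/D, s/A/Stay/U, s/A/In/W, s/A/In/D, s/A/In/U, s/E/Stay/W, s/E/Stay/D, s/E/Stay/U, s/E/In/W, s/E/In/D, s/E/In/U, s/C/Stay/W, s/C/Stay/D, s/C/Stay/U, s/C/In/W, s/C/In/D, s/C/In/U} → row (3,1) (3,1) (2,7) (2,7)
That's 11 distinct rows out of 36 strategies.

11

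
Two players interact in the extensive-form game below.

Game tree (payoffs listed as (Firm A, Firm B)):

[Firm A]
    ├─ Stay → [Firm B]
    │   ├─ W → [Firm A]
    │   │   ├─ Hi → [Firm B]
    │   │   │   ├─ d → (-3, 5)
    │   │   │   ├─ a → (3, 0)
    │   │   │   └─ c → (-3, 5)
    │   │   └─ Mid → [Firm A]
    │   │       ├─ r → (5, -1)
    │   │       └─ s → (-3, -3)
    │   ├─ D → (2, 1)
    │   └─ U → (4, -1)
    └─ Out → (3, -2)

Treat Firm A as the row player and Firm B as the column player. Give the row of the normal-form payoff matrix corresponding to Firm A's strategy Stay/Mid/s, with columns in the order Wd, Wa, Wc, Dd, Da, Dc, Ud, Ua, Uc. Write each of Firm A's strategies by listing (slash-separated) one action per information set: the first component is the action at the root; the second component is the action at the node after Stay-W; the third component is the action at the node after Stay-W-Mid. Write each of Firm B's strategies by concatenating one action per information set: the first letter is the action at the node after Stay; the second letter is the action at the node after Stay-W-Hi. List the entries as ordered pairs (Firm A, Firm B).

(-3,-3) (-3,-3) (-3,-3) (2,1) (2,1) (2,1) (4,-1) (4,-1) (4,-1)

vs Wd: Firm A plays Stay → Firm B plays W at [Stay] → Firm A plays Mid at [Stay-W] → Firm A plays s at [Stay-W-Mid] → (-3, -3)
vs Wa: Firm A plays Stay → Firm B plays W at [Stay] → Firm A plays Mid at [Stay-W] → Firm A plays s at [Stay-W-Mid] → (-3, -3)
vs Wc: Firm A plays Stay → Firm B plays W at [Stay] → Firm A plays Mid at [Stay-W] → Firm A plays s at [Stay-W-Mid] → (-3, -3)
vs Dd: Firm A plays Stay → Firm B plays D at [Stay] → (2, 1)
vs Da: Firm A plays Stay → Firm B plays D at [Stay] → (2, 1)
vs Dc: Firm A plays Stay → Firm B plays D at [Stay] → (2, 1)
vs Ud: Firm A plays Stay → Firm B plays U at [Stay] → (4, -1)
vs Ua: Firm A plays Stay → Firm B plays U at [Stay] → (4, -1)
vs Uc: Firm A plays Stay → Firm B plays U at [Stay] → (4, -1)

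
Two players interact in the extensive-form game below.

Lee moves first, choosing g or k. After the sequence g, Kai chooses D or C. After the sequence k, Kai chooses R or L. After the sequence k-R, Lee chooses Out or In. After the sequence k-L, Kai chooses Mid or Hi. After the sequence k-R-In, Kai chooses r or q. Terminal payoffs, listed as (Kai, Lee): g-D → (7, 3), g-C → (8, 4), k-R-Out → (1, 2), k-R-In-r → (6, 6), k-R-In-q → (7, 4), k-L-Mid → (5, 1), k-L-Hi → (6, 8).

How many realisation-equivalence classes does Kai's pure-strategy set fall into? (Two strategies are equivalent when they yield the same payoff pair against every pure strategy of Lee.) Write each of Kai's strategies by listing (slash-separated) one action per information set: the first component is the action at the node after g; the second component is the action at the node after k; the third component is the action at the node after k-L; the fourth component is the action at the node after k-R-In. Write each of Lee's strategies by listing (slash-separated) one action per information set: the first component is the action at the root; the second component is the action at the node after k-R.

8

Kai has 16 pure strategies: D/R/Mid/r, D/R/Mid/q, D/R/Hi/r, D/R/Hi/q, D/L/Mid/r, D/L/Mid/q, D/L/Hi/r, D/L/Hi/q, C/R/Mid/r, C/R/Mid/q, C/R/Hi/r, C/R/Hi/q, C/L/Mid/r, C/L/Mid/q, C/L/Hi/r, C/L/Hi/q. Columns: g/Out, g/In, k/Out, k/In.
{D/R/Mid/r, D/R/Hi/r} → row (7,3) (7,3) (1,2) (6,6)
{D/R/Mid/q, D/R/Hi/q} → row (7,3) (7,3) (1,2) (7,4)
{D/L/Mid/r, D/L/Mid/q} → row (7,3) (7,3) (5,1) (5,1)
{D/L/Hi/r, D/L/Hi/q} → row (7,3) (7,3) (6,8) (6,8)
{C/R/Mid/r, C/R/Hi/r} → row (8,4) (8,4) (1,2) (6,6)
{C/R/Mid/q, C/R/Hi/q} → row (8,4) (8,4) (1,2) (7,4)
{C/L/Mid/r, C/L/Mid/q} → row (8,4) (8,4) (5,1) (5,1)
{C/L/Hi/r, C/L/Hi/q} → row (8,4) (8,4) (6,8) (6,8)
That's 8 distinct rows out of 16 strategies.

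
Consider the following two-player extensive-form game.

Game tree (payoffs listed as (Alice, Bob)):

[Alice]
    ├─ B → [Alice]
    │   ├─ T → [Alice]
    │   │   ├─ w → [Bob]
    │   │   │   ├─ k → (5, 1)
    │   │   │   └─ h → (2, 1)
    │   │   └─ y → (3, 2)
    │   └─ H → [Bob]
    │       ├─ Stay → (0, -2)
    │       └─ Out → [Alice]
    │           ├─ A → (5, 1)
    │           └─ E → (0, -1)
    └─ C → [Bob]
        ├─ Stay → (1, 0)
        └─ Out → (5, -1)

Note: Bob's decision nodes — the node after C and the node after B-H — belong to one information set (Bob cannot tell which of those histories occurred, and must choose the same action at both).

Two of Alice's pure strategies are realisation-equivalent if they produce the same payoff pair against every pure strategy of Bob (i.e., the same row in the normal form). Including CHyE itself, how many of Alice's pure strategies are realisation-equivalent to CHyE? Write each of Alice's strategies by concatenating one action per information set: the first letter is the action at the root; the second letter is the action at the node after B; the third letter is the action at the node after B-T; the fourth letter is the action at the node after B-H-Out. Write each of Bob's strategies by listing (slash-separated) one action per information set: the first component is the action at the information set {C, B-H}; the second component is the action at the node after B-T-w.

Row for CHyE (columns Stay/k, Stay/h, Out/k, Out/h): (1,0) (1,0) (5,-1) (5,-1).
Under CHyE, Alice's choice at the node after B and at the node after B-T and at the node after B-H-Out can never be reached regardless of what Bob does, so varying those choices leaves every outcome unchanged.
Holding the reachable choices fixed and varying the unreachable ones freely already gives 2 × 2 × 2 = 8 equivalent strategies.
No other strategy reproduces this row, so those 8 are the full class: CTwA, CTwE, CTyA, CTyE, CHwA, CHwE, CHyA, CHyE.

8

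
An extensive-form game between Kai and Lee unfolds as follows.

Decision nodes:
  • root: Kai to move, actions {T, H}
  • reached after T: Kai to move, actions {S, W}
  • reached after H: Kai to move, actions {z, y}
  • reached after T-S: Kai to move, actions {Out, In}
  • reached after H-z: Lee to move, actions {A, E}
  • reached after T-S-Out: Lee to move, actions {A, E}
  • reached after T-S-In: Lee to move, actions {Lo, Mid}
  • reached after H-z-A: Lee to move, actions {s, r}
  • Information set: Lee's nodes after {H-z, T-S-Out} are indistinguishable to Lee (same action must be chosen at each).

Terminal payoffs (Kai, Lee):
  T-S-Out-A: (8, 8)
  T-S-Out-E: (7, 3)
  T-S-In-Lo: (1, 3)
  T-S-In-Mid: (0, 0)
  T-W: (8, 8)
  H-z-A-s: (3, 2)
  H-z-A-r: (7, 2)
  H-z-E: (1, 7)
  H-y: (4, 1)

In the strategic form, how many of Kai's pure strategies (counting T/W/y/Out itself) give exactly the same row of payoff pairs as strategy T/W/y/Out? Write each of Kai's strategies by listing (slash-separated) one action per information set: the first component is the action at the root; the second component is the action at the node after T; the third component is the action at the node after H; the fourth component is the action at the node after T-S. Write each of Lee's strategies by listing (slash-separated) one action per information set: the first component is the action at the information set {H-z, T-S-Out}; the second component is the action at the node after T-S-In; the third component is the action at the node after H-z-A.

Row for T/W/y/Out (columns A/Lo/s, A/Lo/r, A/Mid/s, A/Mid/r, E/Lo/s, E/Lo/r, E/Mid/s, E/Mid/r): (8,8) (8,8) (8,8) (8,8) (8,8) (8,8) (8,8) (8,8).
Under T/W/y/Out, Kai's choice at the node after H and at the node after T-S can never be reached regardless of what Lee does, so varying those choices leaves every outcome unchanged.
Holding the reachable choices fixed and varying the unreachable ones freely already gives 2 × 2 = 4 equivalent strategies.
No other strategy reproduces this row, so those 4 are the full class: T/W/z/Out, T/W/z/In, T/W/y/Out, T/W/y/In.

4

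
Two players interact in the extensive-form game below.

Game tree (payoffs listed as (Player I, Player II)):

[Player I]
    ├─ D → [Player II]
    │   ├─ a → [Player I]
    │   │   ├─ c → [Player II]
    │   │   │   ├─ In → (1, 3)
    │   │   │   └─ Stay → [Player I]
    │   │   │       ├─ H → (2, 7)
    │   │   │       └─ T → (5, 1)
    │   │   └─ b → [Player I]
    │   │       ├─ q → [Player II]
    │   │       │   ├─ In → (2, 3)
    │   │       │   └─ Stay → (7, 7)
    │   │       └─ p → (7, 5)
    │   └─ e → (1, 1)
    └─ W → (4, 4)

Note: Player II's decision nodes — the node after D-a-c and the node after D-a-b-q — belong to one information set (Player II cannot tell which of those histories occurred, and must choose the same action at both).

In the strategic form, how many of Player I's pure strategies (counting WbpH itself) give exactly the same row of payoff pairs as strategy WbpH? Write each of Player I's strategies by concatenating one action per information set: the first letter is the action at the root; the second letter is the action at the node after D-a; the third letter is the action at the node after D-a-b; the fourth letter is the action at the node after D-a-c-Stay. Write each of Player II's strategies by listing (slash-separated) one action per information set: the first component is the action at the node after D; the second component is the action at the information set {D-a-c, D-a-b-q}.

Row for WbpH (columns a/In, a/Stay, e/In, e/Stay): (4,4) (4,4) (4,4) (4,4).
Under WbpH, Player I's choice at the node after D-a and at the node after D-a-b and at the node after D-a-c-Stay can never be reached regardless of what Player II does, so varying those choices leaves every outcome unchanged.
Holding the reachable choices fixed and varying the unreachable ones freely already gives 2 × 2 × 2 = 8 equivalent strategies.
No other strategy reproduces this row, so those 8 are the full class: WcqH, WcqT, WcpH, WcpT, WbqH, WbqT, WbpH, WbpT.

8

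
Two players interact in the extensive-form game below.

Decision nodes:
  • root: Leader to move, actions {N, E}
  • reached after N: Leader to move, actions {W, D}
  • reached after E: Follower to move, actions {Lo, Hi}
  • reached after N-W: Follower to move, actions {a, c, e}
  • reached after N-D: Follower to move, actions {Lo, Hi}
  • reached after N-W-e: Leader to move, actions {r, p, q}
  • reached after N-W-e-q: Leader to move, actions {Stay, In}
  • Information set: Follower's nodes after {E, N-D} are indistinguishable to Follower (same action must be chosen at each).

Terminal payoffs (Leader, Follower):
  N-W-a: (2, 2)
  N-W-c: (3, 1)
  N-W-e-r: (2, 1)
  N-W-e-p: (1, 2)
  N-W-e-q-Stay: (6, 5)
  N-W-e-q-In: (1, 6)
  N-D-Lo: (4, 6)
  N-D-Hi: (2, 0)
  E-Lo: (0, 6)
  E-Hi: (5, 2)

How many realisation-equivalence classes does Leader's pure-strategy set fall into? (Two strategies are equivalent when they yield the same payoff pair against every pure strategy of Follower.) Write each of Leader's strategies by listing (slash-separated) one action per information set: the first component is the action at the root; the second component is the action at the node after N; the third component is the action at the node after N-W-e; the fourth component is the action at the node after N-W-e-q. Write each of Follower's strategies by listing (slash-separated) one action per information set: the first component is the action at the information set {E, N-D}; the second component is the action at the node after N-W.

6

Leader has 24 pure strategies: N/W/r/Stay, N/W/r/In, N/W/p/Stay, N/W/p/In, N/W/q/Stay, N/W/q/In, N/D/r/Stay, N/D/r/In, N/D/p/Stay, N/D/p/In, N/D/q/Stay, N/D/q/In, E/W/r/Stay, E/W/r/In, E/W/p/Stay, E/W/p/In, E/W/q/Stay, E/W/q/In, E/D/r/Stay, E/D/r/In, E/D/p/Stay, E/D/p/In, E/D/q/Stay, E/D/q/In. Columns: Lo/a, Lo/c, Lo/e, Hi/a, Hi/c, Hi/e.
{N/W/r/Stay, N/W/r/In} → row (2,2) (3,1) (2,1) (2,2) (3,1) (2,1)
{N/W/p/Stay, N/W/p/In} → row (2,2) (3,1) (1,2) (2,2) (3,1) (1,2)
{N/W/q/Stay} → row (2,2) (3,1) (6,5) (2,2) (3,1) (6,5)
{N/W/q/In} → row (2,2) (3,1) (1,6) (2,2) (3,1) (1,6)
{N/D/r/Stay, N/D/r/In, N/D/p/Stay, N/D/p/In, N/D/q/Stay, N/D/q/In} → row (4,6) (4,6) (4,6) (2,0) (2,0) (2,0)
{E/W/r/Stay, E/W/r/In, E/W/p/Stay, E/W/p/In, E/W/q/Stay, E/W/q/In, E/D/r/Stay, E/D/r/In, E/D/p/Stay, E/D/p/In, E/D/q/Stay, E/D/q/In} → row (0,6) (0,6) (0,6) (5,2) (5,2) (5,2)
That's 6 distinct rows out of 24 strategies.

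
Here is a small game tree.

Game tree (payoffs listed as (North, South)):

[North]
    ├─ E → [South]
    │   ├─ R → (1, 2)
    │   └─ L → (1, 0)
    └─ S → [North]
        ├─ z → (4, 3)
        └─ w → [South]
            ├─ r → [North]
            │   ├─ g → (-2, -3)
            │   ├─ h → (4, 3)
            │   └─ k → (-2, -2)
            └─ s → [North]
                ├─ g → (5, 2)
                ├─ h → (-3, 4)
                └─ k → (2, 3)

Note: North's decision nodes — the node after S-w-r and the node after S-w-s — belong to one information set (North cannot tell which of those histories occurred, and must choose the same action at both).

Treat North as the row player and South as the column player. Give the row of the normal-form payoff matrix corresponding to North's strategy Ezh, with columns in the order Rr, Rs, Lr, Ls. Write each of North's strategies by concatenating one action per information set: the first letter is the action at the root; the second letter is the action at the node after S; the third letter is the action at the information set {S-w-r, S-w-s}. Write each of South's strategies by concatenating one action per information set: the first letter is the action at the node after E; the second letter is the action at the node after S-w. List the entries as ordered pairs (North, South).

vs Rr: North plays E → South plays R at [E] → (1, 2)
vs Rs: North plays E → South plays R at [E] → (1, 2)
vs Lr: North plays E → South plays L at [E] → (1, 0)
vs Ls: North plays E → South plays L at [E] → (1, 0)

(1,2) (1,2) (1,0) (1,0)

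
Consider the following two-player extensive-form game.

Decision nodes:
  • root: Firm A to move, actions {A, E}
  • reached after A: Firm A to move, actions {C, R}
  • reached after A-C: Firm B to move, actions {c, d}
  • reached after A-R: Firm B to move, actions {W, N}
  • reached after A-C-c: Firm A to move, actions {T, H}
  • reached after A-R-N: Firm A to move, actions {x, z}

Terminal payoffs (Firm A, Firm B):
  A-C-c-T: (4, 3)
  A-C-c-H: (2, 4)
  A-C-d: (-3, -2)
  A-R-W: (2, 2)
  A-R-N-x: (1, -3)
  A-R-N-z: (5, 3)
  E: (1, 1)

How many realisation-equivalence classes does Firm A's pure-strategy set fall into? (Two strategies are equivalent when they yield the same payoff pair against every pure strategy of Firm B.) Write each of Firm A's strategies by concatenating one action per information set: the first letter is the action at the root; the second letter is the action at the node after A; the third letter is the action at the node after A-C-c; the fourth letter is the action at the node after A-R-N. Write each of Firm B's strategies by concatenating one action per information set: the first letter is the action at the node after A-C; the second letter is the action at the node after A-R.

Firm A has 16 pure strategies: ACTx, ACTz, ACHx, ACHz, ARTx, ARTz, ARHx, ARHz, ECTx, ECTz, ECHx, ECHz, ERTx, ERTz, ERHx, ERHz. Columns: cW, cN, dW, dN.
{ACTx, ACTz} → row (4,3) (4,3) (-3,-2) (-3,-2)
{ACHx, ACHz} → row (2,4) (2,4) (-3,-2) (-3,-2)
{ARTx, ARHx} → row (2,2) (1,-3) (2,2) (1,-3)
{ARTz, ARHz} → row (2,2) (5,3) (2,2) (5,3)
{ECTx, ECTz, ECHx, ECHz, ERTx, ERTz, ERHx, ERHz} → row (1,1) (1,1) (1,1) (1,1)
That's 5 distinct rows out of 16 strategies.

5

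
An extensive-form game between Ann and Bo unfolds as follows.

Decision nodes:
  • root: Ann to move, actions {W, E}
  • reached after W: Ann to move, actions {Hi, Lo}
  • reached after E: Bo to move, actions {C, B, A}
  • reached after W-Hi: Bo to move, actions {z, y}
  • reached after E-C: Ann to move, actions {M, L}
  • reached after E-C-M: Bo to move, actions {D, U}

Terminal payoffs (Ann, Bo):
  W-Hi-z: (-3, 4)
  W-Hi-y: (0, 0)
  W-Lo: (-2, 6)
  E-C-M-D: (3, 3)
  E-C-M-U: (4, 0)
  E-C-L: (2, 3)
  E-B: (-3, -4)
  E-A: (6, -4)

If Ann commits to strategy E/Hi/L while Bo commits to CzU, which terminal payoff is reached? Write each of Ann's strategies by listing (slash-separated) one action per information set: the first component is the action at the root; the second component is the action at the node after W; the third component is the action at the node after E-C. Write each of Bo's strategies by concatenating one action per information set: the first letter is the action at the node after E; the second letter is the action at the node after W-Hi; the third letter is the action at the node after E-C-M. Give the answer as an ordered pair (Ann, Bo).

Trace the play path from the root:
  Ann plays E
  Bo plays C at [E]
  Ann plays L at [E-C]
→ terminal payoff (2, 3).
(Ann's choice at the node after W is never reached on this path, so it doesn't affect the outcome.)

(2, 3)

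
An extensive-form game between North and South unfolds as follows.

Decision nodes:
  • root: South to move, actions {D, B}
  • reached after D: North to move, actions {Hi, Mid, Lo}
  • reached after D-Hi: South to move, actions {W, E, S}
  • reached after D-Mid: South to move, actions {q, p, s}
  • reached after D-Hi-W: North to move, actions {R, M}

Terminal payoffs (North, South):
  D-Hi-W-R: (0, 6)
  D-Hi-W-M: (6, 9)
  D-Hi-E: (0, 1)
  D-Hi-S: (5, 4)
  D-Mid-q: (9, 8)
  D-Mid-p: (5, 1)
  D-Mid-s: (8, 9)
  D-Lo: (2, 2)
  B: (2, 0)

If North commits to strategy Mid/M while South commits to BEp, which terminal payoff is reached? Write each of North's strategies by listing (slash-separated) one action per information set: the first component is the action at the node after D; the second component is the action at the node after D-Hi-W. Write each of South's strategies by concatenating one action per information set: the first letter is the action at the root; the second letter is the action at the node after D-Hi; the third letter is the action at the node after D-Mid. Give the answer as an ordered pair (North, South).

Trace the play path from the root:
  South plays B
→ terminal payoff (2, 0).
(North's choice at the node after D is never reached on this path, so it doesn't affect the outcome.)

(2, 0)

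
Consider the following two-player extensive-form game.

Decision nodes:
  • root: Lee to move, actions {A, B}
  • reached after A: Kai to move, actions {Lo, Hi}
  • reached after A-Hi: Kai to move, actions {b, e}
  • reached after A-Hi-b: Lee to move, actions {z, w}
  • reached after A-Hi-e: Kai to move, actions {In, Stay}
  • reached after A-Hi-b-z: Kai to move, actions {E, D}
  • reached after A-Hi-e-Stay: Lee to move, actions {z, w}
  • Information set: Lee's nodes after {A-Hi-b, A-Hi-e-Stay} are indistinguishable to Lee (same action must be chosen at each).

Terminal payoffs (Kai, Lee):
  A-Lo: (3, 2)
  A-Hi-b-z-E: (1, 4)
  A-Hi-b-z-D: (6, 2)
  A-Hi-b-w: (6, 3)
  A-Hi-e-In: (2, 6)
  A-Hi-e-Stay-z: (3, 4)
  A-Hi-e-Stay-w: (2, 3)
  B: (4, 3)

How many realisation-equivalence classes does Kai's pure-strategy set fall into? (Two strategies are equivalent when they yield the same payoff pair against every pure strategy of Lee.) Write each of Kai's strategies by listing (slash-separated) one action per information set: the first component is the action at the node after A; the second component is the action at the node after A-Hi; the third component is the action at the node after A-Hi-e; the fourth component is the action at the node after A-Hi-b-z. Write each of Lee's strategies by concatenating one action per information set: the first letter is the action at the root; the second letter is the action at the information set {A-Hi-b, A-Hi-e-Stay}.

5

Kai has 16 pure strategies: Lo/b/In/E, Lo/b/In/D, Lo/b/Stay/E, Lo/b/Stay/D, Lo/e/In/E, Lo/e/In/D, Lo/e/Stay/E, Lo/e/Stay/D, Hi/b/In/E, Hi/b/In/D, Hi/b/Stay/E, Hi/b/Stay/D, Hi/e/In/E, Hi/e/In/D, Hi/e/Stay/E, Hi/e/Stay/D. Columns: Az, Aw, Bz, Bw.
{Lo/b/In/E, Lo/b/In/D, Lo/b/Stay/E, Lo/b/Stay/D, Lo/e/In/E, Lo/e/In/D, Lo/e/Stay/E, Lo/e/Stay/D} → row (3,2) (3,2) (4,3) (4,3)
{Hi/b/In/E, Hi/b/Stay/E} → row (1,4) (6,3) (4,3) (4,3)
{Hi/b/In/D, Hi/b/Stay/D} → row (6,2) (6,3) (4,3) (4,3)
{Hi/e/In/E, Hi/e/In/D} → row (2,6) (2,6) (4,3) (4,3)
{Hi/e/Stay/E, Hi/e/Stay/D} → row (3,4) (2,3) (4,3) (4,3)
That's 5 distinct rows out of 16 strategies.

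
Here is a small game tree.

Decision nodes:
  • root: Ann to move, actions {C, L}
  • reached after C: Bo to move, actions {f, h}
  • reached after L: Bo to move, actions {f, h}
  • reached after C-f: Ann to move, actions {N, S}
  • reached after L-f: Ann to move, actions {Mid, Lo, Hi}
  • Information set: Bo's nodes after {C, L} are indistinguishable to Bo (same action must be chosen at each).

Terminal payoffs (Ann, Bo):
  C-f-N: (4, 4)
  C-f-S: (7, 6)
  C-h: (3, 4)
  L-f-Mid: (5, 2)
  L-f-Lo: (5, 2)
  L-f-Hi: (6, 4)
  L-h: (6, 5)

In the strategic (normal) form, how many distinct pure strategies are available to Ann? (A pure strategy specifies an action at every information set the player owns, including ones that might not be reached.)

Ann owns the root with actions {C, L} — two choices.
Ann owns the node after C-f with actions {N, S} — two choices.
Ann owns the node after L-f with actions {Mid, Lo, Hi} — three choices.
A pure strategy fixes one action at each information set independently, so the count is the product 2 × 2 × 3 = 12.

12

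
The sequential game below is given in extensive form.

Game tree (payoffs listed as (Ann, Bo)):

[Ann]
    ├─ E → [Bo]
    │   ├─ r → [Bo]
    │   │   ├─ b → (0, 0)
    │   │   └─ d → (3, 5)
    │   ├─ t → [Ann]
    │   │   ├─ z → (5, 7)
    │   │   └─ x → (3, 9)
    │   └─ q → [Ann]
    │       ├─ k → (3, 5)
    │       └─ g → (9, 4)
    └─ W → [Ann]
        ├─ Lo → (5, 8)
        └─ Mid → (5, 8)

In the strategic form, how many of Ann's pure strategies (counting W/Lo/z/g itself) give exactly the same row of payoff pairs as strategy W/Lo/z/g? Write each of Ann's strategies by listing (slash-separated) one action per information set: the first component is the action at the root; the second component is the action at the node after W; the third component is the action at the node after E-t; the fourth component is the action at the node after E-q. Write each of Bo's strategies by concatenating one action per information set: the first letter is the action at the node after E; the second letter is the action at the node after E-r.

8

Row for W/Lo/z/g (columns rb, rd, tb, td, qb, qd): (5,8) (5,8) (5,8) (5,8) (5,8) (5,8).
Under W/Lo/z/g, Ann's choice at the node after E-t and at the node after E-q can never be reached regardless of what Bo does, so varying those choices leaves every outcome unchanged.
Holding the reachable choices fixed and varying the unreachable ones freely already gives 2 × 2 = 4 equivalent strategies.
Checking the remaining rows, W/Mid/z/k, W/Mid/z/g, W/Mid/x/k, W/Mid/x/g also happen to give the same payoffs in every column, bringing the total to 8: W/Lo/z/k, W/Lo/z/g, W/Lo/x/k, W/Lo/x/g, W/Mid/z/k, W/Mid/z/g, W/Mid/x/k, W/Mid/x/g.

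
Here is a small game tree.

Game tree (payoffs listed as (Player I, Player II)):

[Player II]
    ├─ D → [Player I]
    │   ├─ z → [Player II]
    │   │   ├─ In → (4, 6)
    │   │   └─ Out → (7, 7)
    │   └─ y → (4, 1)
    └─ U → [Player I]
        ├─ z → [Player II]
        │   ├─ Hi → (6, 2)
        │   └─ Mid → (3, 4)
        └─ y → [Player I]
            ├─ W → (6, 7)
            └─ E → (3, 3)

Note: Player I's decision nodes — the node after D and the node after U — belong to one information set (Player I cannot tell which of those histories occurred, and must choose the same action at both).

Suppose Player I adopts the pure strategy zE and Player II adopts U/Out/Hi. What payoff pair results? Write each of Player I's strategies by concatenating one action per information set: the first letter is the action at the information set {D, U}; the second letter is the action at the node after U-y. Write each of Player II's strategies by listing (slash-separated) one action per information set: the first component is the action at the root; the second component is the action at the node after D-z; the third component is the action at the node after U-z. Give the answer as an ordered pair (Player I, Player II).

Trace the play path from the root:
  Player II plays U
  Player I plays z at [U]
  Player II plays Hi at [U-z]
→ terminal payoff (6, 2).
(Player I's choice at the node after U-y is never reached on this path, so it doesn't affect the outcome.)

(6, 2)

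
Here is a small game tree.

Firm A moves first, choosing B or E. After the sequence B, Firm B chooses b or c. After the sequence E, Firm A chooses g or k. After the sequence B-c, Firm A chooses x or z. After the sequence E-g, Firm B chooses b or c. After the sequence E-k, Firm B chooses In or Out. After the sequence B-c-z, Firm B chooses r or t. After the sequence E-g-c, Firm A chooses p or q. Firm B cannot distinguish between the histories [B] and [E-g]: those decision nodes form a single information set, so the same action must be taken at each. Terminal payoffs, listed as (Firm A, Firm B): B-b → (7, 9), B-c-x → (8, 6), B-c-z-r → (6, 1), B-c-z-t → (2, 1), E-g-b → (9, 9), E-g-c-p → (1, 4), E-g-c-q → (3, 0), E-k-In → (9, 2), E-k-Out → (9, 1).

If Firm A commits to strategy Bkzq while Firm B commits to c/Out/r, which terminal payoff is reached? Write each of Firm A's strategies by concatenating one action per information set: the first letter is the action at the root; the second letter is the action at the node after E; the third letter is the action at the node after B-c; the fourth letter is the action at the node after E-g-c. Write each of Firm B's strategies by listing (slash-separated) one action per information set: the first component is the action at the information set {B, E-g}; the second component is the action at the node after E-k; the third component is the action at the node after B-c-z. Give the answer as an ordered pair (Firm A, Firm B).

(6, 1)

Trace the play path from the root:
  Firm A plays B
  Firm B plays c at [B]
  Firm A plays z at [B-c]
  Firm B plays r at [B-c-z]
→ terminal payoff (6, 1).
(Firm A's choice at the node after E is never reached on this path, so it doesn't affect the outcome.)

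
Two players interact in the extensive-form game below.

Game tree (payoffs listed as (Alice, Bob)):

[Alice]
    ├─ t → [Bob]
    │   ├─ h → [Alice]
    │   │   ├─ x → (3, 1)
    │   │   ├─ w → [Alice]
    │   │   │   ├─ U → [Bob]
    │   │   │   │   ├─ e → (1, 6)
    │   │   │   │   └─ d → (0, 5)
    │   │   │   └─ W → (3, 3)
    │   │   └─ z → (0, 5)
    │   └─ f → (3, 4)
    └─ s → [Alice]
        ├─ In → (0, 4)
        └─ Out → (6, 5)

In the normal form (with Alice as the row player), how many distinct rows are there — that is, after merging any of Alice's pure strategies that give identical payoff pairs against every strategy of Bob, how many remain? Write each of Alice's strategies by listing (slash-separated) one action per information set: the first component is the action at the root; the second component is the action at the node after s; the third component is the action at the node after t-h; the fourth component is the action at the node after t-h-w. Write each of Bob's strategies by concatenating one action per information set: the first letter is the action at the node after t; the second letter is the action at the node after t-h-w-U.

6

Alice has 24 pure strategies: t/In/x/U, t/In/x/W, t/In/w/U, t/In/w/W, t/In/z/U, t/In/z/W, t/Out/x/U, t/Out/x/W, t/Out/w/U, t/Out/w/W, t/Out/z/U, t/Out/z/W, s/In/x/U, s/In/x/W, s/In/w/U, s/In/w/W, s/In/z/U, s/In/z/W, s/Out/x/U, s/Out/x/W, s/Out/w/U, s/Out/w/W, s/Out/z/U, s/Out/z/W. Columns: he, hd, fe, fd.
{t/In/x/U, t/In/x/W, t/Out/x/U, t/Out/x/W} → row (3,1) (3,1) (3,4) (3,4)
{t/In/w/U, t/Out/w/U} → row (1,6) (0,5) (3,4) (3,4)
{t/In/w/W, t/Out/w/W} → row (3,3) (3,3) (3,4) (3,4)
{t/In/z/U, t/In/z/W, t/Out/z/U, t/Out/z/W} → row (0,5) (0,5) (3,4) (3,4)
{s/In/x/U, s/In/x/W, s/In/w/U, s/In/w/W, s/In/z/U, s/In/z/W} → row (0,4) (0,4) (0,4) (0,4)
{s/Out/x/U, s/Out/x/W, s/Out/w/U, s/Out/w/W, s/Out/z/U, s/Out/z/W} → row (6,5) (6,5) (6,5) (6,5)
That's 6 distinct rows out of 24 strategies.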